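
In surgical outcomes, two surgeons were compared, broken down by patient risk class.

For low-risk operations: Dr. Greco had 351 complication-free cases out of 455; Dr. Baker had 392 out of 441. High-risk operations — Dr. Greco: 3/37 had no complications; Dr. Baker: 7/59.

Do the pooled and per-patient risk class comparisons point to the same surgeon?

Yes

Low-risk: Dr. Greco 351/455 = 77.1%, Dr. Baker 392/441 = 88.9% → Dr. Baker
High-risk: Dr. Greco 3/37 = 8.1%, Dr. Baker 7/59 = 11.9% → Dr. Baker
Overall: Dr. Greco 354/492 = 72.0%, Dr. Baker 399/500 = 79.8% → Dr. Baker
Dr. Baker wins overall and in every patient risk group — no reversal.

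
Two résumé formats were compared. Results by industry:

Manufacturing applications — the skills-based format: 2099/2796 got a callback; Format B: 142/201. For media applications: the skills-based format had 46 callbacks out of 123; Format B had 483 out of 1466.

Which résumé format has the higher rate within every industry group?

the skills-based format

Manufacturing: the skills-based format 2099/2796 = 75.1%, Format B 142/201 = 70.6% → the skills-based format
Media: the skills-based format 46/123 = 37.4%, Format B 483/1466 = 32.9% → the skills-based format
The skills-based format has the higher rate in both groups.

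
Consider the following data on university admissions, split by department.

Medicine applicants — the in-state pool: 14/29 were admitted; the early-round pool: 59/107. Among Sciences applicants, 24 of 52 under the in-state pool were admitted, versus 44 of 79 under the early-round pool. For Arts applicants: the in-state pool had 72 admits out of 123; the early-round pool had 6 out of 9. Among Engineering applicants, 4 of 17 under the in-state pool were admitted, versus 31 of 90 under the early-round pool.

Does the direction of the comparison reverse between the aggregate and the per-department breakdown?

Medicine: the in-state pool 14/29 = 48.3%, the early-round pool 59/107 = 55.1% → the early-round pool
Sciences: the in-state pool 24/52 = 46.2%, the early-round pool 44/79 = 55.7% → the early-round pool
Arts: the in-state pool 72/123 = 58.5%, the early-round pool 6/9 = 66.7% → the early-round pool
Engineering: the in-state pool 4/17 = 23.5%, the early-round pool 31/90 = 34.4% → the early-round pool
Overall: the in-state pool 114/221 = 51.6%, the early-round pool 140/285 = 49.1% → the in-state pool
The early-round pool wins each department group but the in-state pool wins overall — the comparison reverses. The early-round pool's applicants skew toward Engineering, which has a lower base rate.

Yes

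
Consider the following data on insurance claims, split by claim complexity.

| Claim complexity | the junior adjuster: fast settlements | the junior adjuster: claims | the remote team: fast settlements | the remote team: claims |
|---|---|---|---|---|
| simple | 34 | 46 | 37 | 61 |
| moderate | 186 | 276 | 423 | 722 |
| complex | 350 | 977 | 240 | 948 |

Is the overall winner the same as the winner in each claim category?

Simple: the junior adjuster 34/46 = 73.9%, the remote team 37/61 = 60.7% → the junior adjuster
Moderate: the junior adjuster 186/276 = 67.4%, the remote team 423/722 = 58.6% → the junior adjuster
Complex: the junior adjuster 350/977 = 35.8%, the remote team 240/948 = 25.3% → the junior adjuster
Overall: the junior adjuster 570/1299 = 43.9%, the remote team 700/1731 = 40.4% → the junior adjuster
The junior adjuster wins overall and in every claim group — no reversal.

Yes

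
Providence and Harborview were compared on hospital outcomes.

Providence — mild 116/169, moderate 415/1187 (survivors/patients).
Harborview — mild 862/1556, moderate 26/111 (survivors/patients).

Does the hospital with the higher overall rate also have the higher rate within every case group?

Mild: Providence 116/169 = 68.6%, Harborview 862/1556 = 55.4% → Providence
Moderate: Providence 415/1187 = 35.0%, Harborview 26/111 = 23.4% → Providence
Overall: Providence 531/1356 = 39.2%, Harborview 888/1667 = 53.3% → Harborview
Providence wins each case group but Harborview wins overall — the comparison reverses. Providence's patients skew toward moderate, which has a lower base rate.

No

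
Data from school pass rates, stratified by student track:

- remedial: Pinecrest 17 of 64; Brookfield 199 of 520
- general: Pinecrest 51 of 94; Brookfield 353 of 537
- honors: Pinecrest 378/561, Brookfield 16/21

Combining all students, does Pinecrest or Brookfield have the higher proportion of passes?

Pinecrest

Remedial: Pinecrest 17/64 = 26.6%, Brookfield 199/520 = 38.3% → Brookfield
General: Pinecrest 51/94 = 54.3%, Brookfield 353/537 = 65.7% → Brookfield
Honors: Pinecrest 378/561 = 67.4%, Brookfield 16/21 = 76.2% → Brookfield
Overall: Pinecrest 446/719 = 62.0%, Brookfield 568/1078 = 52.7% → Pinecrest
(Brookfield wins every student group but Pinecrest wins overall — Brookfield's students skew toward the low-rate remedial group.)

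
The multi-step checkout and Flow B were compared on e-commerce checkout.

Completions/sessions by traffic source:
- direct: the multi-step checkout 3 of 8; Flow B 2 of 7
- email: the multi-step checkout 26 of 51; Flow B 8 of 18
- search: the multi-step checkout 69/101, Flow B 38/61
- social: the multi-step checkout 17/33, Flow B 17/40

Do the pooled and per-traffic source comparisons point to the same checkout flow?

Direct: the multi-step checkout 3/8 = 37.5%, Flow B 2/7 = 28.6% → the multi-step checkout
Email: the multi-step checkout 26/51 = 51.0%, Flow B 8/18 = 44.4% → the multi-step checkout
Search: the multi-step checkout 69/101 = 68.3%, Flow B 38/61 = 62.3% → the multi-step checkout
Social: the multi-step checkout 17/33 = 51.5%, Flow B 17/40 = 42.5% → the multi-step checkout
Overall: the multi-step checkout 115/193 = 59.6%, Flow B 65/126 = 51.6% → the multi-step checkout
The multi-step checkout wins overall and in every traffic group — no reversal.

Yes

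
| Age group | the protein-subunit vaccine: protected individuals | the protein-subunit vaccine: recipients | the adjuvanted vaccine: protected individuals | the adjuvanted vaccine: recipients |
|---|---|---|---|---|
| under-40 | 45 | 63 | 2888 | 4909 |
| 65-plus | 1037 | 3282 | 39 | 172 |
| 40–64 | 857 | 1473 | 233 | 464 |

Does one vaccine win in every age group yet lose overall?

Yes

Under-40: the protein-subunit vaccine 45/63 = 71.4%, the adjuvanted vaccine 2888/4909 = 58.8% → the protein-subunit vaccine
65-plus: the protein-subunit vaccine 1037/3282 = 31.6%, the adjuvanted vaccine 39/172 = 22.7% → the protein-subunit vaccine
40–64: the protein-subunit vaccine 857/1473 = 58.2%, the adjuvanted vaccine 233/464 = 50.2% → the protein-subunit vaccine
Overall: the protein-subunit vaccine 1939/4818 = 40.2%, the adjuvanted vaccine 3160/5545 = 57.0% → the adjuvanted vaccine
The protein-subunit vaccine wins each age group but the adjuvanted vaccine wins overall — the comparison reverses. The protein-subunit vaccine's recipients skew toward 65-plus, which has a lower base rate.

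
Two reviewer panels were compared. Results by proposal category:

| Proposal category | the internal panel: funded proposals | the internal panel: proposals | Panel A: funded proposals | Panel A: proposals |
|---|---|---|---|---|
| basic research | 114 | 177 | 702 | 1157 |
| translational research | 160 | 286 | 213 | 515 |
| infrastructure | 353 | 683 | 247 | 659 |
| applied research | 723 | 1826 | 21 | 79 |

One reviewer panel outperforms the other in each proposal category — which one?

the internal panel

Basic research: the internal panel 114/177 = 64.4%, Panel A 702/1157 = 60.7% → the internal panel
Translational research: the internal panel 160/286 = 55.9%, Panel A 213/515 = 41.4% → the internal panel
Infrastructure: the internal panel 353/683 = 51.7%, Panel A 247/659 = 37.5% → the internal panel
Applied research: the internal panel 723/1826 = 39.6%, Panel A 21/79 = 26.6% → the internal panel
The internal panel has the higher rate in all 4 groups.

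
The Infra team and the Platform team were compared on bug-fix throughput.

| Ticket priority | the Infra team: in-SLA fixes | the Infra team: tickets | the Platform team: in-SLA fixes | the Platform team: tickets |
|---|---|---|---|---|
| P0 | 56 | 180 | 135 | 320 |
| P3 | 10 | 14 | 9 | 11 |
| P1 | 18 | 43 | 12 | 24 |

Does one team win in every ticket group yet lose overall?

P0: the Infra team 56/180 = 31.1%, the Platform team 135/320 = 42.2% → the Platform team
P3: the Infra team 10/14 = 71.4%, the Platform team 9/11 = 81.8% → the Platform team
P1: the Infra team 18/43 = 41.9%, the Platform team 12/24 = 50.0% → the Platform team
Overall: the Infra team 84/237 = 35.4%, the Platform team 156/355 = 43.9% → the Platform team
The Platform team wins overall and in every ticket group — no reversal.

No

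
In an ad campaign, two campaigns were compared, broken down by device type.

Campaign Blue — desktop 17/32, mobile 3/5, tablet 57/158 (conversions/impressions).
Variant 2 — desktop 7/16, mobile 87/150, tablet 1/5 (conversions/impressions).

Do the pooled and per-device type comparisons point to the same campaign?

Desktop: Campaign Blue 17/32 = 53.1%, Variant 2 7/16 = 43.8% → Campaign Blue
Mobile: Campaign Blue 3/5 = 60.0%, Variant 2 87/150 = 58.0% → Campaign Blue
Tablet: Campaign Blue 57/158 = 36.1%, Variant 2 1/5 = 20.0% → Campaign Blue
Overall: Campaign Blue 77/195 = 39.5%, Variant 2 95/171 = 55.6% → Variant 2
Campaign Blue wins each device group but Variant 2 wins overall — the comparison reverses. Campaign Blue's impressions skew toward tablet, which has a lower base rate.

No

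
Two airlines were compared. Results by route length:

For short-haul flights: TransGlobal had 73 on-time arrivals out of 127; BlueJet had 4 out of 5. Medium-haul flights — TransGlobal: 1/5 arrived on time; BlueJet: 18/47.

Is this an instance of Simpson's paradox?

Short-haul: TransGlobal 73/127 = 57.5%, BlueJet 4/5 = 80.0% → BlueJet
Medium-haul: TransGlobal 1/5 = 20.0%, BlueJet 18/47 = 38.3% → BlueJet
Overall: TransGlobal 74/132 = 56.1%, BlueJet 22/52 = 42.3% → TransGlobal
BlueJet wins each route group but TransGlobal wins overall — the comparison reverses. BlueJet's flights skew toward medium-haul, which has a lower base rate.

Yes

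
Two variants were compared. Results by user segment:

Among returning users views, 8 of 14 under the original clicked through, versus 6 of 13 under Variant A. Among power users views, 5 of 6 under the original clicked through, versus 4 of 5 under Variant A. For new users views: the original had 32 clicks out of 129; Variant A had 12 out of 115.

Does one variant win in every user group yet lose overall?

No

Returning users: the original 8/14 = 57.1%, Variant A 6/13 = 46.2% → the original
Power users: the original 5/6 = 83.3%, Variant A 4/5 = 80.0% → the original
New users: the original 32/129 = 24.8%, Variant A 12/115 = 10.4% → the original
Overall: the original 45/149 = 30.2%, Variant A 22/133 = 16.5% → the original
The original wins overall and in every user group — no reversal.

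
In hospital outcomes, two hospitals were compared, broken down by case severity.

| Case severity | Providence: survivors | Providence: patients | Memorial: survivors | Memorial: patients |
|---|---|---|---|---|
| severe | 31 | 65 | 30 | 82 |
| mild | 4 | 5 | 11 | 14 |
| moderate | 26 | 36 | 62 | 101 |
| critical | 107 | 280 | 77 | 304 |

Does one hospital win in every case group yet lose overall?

Severe: Providence 31/65 = 47.7%, Memorial 30/82 = 36.6% → Providence
Mild: Providence 4/5 = 80.0%, Memorial 11/14 = 78.6% → Providence
Moderate: Providence 26/36 = 72.2%, Memorial 62/101 = 61.4% → Providence
Critical: Providence 107/280 = 38.2%, Memorial 77/304 = 25.3% → Providence
Overall: Providence 168/386 = 43.5%, Memorial 180/501 = 35.9% → Providence
Providence wins overall and in every case group — no reversal.

No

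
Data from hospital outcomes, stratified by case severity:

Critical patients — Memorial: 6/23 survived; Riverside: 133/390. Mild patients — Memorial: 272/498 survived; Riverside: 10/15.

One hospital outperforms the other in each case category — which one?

Critical: Memorial 6/23 = 26.1%, Riverside 133/390 = 34.1% → Riverside
Mild: Memorial 272/498 = 54.6%, Riverside 10/15 = 66.7% → Riverside
Riverside has the higher rate in both groups.

Riverside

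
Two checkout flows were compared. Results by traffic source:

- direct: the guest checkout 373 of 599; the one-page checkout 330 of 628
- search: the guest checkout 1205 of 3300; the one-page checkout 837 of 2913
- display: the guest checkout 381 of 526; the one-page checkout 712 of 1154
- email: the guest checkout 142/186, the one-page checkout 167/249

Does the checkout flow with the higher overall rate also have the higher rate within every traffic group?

Direct: the guest checkout 373/599 = 62.3%, the one-page checkout 330/628 = 52.5% → the guest checkout
Search: the guest checkout 1205/3300 = 36.5%, the one-page checkout 837/2913 = 28.7% → the guest checkout
Display: the guest checkout 381/526 = 72.4%, the one-page checkout 712/1154 = 61.7% → the guest checkout
Email: the guest checkout 142/186 = 76.3%, the one-page checkout 167/249 = 67.1% → the guest checkout
Overall: the guest checkout 2101/4611 = 45.6%, the one-page checkout 2046/4944 = 41.4% → the guest checkout
The guest checkout wins overall and in every traffic group — no reversal.

Yes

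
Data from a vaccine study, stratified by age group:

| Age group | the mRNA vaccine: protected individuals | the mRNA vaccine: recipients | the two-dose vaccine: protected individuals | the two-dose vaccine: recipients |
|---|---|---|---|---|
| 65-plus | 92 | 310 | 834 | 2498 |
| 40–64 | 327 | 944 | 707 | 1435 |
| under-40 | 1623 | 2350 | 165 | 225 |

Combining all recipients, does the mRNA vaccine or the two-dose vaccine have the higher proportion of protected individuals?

the mRNA vaccine

65-plus: the mRNA vaccine 92/310 = 29.7%, the two-dose vaccine 834/2498 = 33.4% → the two-dose vaccine
40–64: the mRNA vaccine 327/944 = 34.6%, the two-dose vaccine 707/1435 = 49.3% → the two-dose vaccine
Under-40: the mRNA vaccine 1623/2350 = 69.1%, the two-dose vaccine 165/225 = 73.3% → the two-dose vaccine
Overall: the mRNA vaccine 2042/3604 = 56.7%, the two-dose vaccine 1706/4158 = 41.0% → the mRNA vaccine
(The two-dose vaccine wins every age group but the mRNA vaccine wins overall — the two-dose vaccine's recipients skew toward the low-rate 65-plus group.)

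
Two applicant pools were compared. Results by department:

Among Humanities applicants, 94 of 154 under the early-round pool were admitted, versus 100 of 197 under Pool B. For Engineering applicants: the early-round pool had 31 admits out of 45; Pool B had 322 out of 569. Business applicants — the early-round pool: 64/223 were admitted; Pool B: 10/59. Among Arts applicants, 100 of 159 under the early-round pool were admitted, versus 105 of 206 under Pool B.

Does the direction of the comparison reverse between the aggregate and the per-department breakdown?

Yes

Humanities: the early-round pool 94/154 = 61.0%, Pool B 100/197 = 50.8% → the early-round pool
Engineering: the early-round pool 31/45 = 68.9%, Pool B 322/569 = 56.6% → the early-round pool
Business: the early-round pool 64/223 = 28.7%, Pool B 10/59 = 16.9% → the early-round pool
Arts: the early-round pool 100/159 = 62.9%, Pool B 105/206 = 51.0% → the early-round pool
Overall: the early-round pool 289/581 = 49.7%, Pool B 537/1031 = 52.1% → Pool B
The early-round pool wins each department group but Pool B wins overall — the comparison reverses. The early-round pool's applicants skew toward Business, which has a lower base rate.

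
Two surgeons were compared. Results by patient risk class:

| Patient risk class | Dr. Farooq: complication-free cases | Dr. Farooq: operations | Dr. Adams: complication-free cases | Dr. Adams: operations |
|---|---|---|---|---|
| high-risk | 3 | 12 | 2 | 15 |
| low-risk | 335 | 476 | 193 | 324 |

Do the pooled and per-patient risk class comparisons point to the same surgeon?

High-risk: Dr. Farooq 3/12 = 25.0%, Dr. Adams 2/15 = 13.3% → Dr. Farooq
Low-risk: Dr. Farooq 335/476 = 70.4%, Dr. Adams 193/324 = 59.6% → Dr. Farooq
Overall: Dr. Farooq 338/488 = 69.3%, Dr. Adams 195/339 = 57.5% → Dr. Farooq
Dr. Farooq wins overall and in every patient risk group — no reversal.

Yes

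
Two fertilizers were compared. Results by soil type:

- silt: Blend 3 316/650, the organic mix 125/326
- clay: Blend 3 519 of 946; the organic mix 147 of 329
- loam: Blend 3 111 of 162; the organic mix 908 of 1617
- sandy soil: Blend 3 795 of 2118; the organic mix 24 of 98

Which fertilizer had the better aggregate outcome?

the organic mix

Silt: Blend 3 316/650 = 48.6%, the organic mix 125/326 = 38.3% → Blend 3
Clay: Blend 3 519/946 = 54.9%, the organic mix 147/329 = 44.7% → Blend 3
Loam: Blend 3 111/162 = 68.5%, the organic mix 908/1617 = 56.2% → Blend 3
Sandy soil: Blend 3 795/2118 = 37.5%, the organic mix 24/98 = 24.5% → Blend 3
Overall: Blend 3 1741/3876 = 44.9%, the organic mix 1204/2370 = 50.8% → the organic mix
(Blend 3 wins every soil group but the organic mix wins overall — Blend 3's plots skew toward the low-rate sandy soil group.)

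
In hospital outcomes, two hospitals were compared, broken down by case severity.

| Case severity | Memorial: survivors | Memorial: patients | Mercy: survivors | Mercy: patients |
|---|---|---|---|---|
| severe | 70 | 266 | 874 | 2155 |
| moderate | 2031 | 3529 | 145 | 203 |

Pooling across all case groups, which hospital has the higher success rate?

Memorial

Severe: Memorial 70/266 = 26.3%, Mercy 874/2155 = 40.6% → Mercy
Moderate: Memorial 2031/3529 = 57.6%, Mercy 145/203 = 71.4% → Mercy
Overall: Memorial 2101/3795 = 55.4%, Mercy 1019/2358 = 43.2% → Memorial
(Mercy wins every case group but Memorial wins overall — Mercy's patients skew toward the low-rate severe group.)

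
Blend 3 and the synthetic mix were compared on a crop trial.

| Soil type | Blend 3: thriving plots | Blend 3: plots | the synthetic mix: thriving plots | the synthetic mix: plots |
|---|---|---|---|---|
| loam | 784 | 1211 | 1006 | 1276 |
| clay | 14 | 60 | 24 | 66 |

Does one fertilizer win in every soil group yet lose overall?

No

Loam: Blend 3 784/1211 = 64.7%, the synthetic mix 1006/1276 = 78.8% → the synthetic mix
Clay: Blend 3 14/60 = 23.3%, the synthetic mix 24/66 = 36.4% → the synthetic mix
Overall: Blend 3 798/1271 = 62.8%, the synthetic mix 1030/1342 = 76.8% → the synthetic mix
The synthetic mix wins overall and in every soil group — no reversal.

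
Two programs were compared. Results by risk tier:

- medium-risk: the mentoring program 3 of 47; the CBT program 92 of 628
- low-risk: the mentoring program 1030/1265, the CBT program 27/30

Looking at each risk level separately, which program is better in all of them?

Medium-risk: the mentoring program 3/47 = 6.4%, the CBT program 92/628 = 14.6% → the CBT program
Low-risk: the mentoring program 1030/1265 = 81.4%, the CBT program 27/30 = 90.0% → the CBT program
The CBT program has the higher rate in both groups.

the CBT program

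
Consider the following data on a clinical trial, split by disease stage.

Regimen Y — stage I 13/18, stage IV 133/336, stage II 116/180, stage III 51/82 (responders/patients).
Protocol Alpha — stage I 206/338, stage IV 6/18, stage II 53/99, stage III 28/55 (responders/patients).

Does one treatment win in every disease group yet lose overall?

Yes

Stage I: Regimen Y 13/18 = 72.2%, Protocol Alpha 206/338 = 60.9% → Regimen Y
Stage IV: Regimen Y 133/336 = 39.6%, Protocol Alpha 6/18 = 33.3% → Regimen Y
Stage II: Regimen Y 116/180 = 64.4%, Protocol Alpha 53/99 = 53.5% → Regimen Y
Stage III: Regimen Y 51/82 = 62.2%, Protocol Alpha 28/55 = 50.9% → Regimen Y
Overall: Regimen Y 313/616 = 50.8%, Protocol Alpha 293/510 = 57.5% → Protocol Alpha
Regimen Y wins each disease group but Protocol Alpha wins overall — the comparison reverses. Regimen Y's patients skew toward stage IV, which has a lower base rate.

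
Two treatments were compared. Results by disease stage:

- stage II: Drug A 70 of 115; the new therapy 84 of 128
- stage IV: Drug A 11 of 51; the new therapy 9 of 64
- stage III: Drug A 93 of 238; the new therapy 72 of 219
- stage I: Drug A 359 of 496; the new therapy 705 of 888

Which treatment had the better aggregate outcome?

Stage II: Drug A 70/115 = 60.9%, the new therapy 84/128 = 65.6% → the new therapy
Stage IV: Drug A 11/51 = 21.6%, the new therapy 9/64 = 14.1% → Drug A
Stage III: Drug A 93/238 = 39.1%, the new therapy 72/219 = 32.9% → Drug A
Stage I: Drug A 359/496 = 72.4%, the new therapy 705/888 = 79.4% → the new therapy
Overall: Drug A 533/900 = 59.2%, the new therapy 870/1299 = 67.0% → the new therapy
(Neither sweeps every disease group, but the new therapy has the higher pooled rate.)

the new therapy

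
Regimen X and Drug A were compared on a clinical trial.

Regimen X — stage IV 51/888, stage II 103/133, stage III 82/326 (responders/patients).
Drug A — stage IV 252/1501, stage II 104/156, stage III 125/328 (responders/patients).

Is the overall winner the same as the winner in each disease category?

No

Stage IV: Regimen X 51/888 = 5.7%, Drug A 252/1501 = 16.8% → Drug A
Stage II: Regimen X 103/133 = 77.4%, Drug A 104/156 = 66.7% → Regimen X
Stage III: Regimen X 82/326 = 25.2%, Drug A 125/328 = 38.1% → Drug A
Overall: Regimen X 236/1347 = 17.5%, Drug A 481/1985 = 24.2% → Drug A
Neither sweeps: Regimen X wins 1 of 3 groups, Drug A wins 2. Drug A wins overall but not every group — no Simpson reversal.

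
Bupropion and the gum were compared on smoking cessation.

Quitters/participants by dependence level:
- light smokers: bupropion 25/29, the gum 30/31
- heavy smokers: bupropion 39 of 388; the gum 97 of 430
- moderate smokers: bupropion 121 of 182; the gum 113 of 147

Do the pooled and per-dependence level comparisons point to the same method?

Yes

Light smokers: bupropion 25/29 = 86.2%, the gum 30/31 = 96.8% → the gum
Heavy smokers: bupropion 39/388 = 10.1%, the gum 97/430 = 22.6% → the gum
Moderate smokers: bupropion 121/182 = 66.5%, the gum 113/147 = 76.9% → the gum
Overall: bupropion 185/599 = 30.9%, the gum 240/608 = 39.5% → the gum
The gum wins overall and in every dependence group — no reversal.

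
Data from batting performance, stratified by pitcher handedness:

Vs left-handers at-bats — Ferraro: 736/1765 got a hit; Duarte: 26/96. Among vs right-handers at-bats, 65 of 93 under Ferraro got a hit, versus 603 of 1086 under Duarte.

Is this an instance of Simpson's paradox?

Vs left-handers: Ferraro 736/1765 = 41.7%, Duarte 26/96 = 27.1% → Ferraro
Vs right-handers: Ferraro 65/93 = 69.9%, Duarte 603/1086 = 55.5% → Ferraro
Overall: Ferraro 801/1858 = 43.1%, Duarte 629/1182 = 53.2% → Duarte
Ferraro wins each pitcher group but Duarte wins overall — the comparison reverses. Ferraro's at-bats skew toward vs left-handers, which has a lower base rate.

Yes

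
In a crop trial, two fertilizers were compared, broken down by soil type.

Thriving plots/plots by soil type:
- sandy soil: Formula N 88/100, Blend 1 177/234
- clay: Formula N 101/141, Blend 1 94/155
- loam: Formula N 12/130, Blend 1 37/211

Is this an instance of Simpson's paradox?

Sandy soil: Formula N 88/100 = 88.0%, Blend 1 177/234 = 75.6% → Formula N
Clay: Formula N 101/141 = 71.6%, Blend 1 94/155 = 60.6% → Formula N
Loam: Formula N 12/130 = 9.2%, Blend 1 37/211 = 17.5% → Blend 1
Overall: Formula N 201/371 = 54.2%, Blend 1 308/600 = 51.3% → Formula N
Neither sweeps: Formula N wins 2 of 3 groups, Blend 1 wins 1. Formula N wins overall but not every group — no Simpson reversal.

No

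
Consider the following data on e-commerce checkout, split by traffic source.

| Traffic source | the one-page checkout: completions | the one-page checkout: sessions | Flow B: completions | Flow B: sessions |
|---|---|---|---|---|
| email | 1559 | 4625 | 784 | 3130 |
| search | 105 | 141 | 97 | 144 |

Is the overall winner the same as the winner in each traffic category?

Email: the one-page checkout 1559/4625 = 33.7%, Flow B 784/3130 = 25.0% → the one-page checkout
Search: the one-page checkout 105/141 = 74.5%, Flow B 97/144 = 67.4% → the one-page checkout
Overall: the one-page checkout 1664/4766 = 34.9%, Flow B 881/3274 = 26.9% → the one-page checkout
The one-page checkout wins overall and in every traffic group — no reversal.

Yes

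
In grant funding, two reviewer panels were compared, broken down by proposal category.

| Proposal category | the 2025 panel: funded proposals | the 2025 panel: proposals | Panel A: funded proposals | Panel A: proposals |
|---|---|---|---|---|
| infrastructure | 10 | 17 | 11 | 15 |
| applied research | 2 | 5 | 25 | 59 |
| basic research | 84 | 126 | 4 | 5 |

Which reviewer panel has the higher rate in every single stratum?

Panel A

Infrastructure: the 2025 panel 10/17 = 58.8%, Panel A 11/15 = 73.3% → Panel A
Applied research: the 2025 panel 2/5 = 40.0%, Panel A 25/59 = 42.4% → Panel A
Basic research: the 2025 panel 84/126 = 66.7%, Panel A 4/5 = 80.0% → Panel A
Panel A has the higher rate in all 3 groups.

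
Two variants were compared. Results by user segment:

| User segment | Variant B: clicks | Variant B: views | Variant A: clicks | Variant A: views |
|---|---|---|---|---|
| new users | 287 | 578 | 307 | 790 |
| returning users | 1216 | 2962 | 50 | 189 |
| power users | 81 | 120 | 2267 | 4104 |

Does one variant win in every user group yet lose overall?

Yes

New users: Variant B 287/578 = 49.7%, Variant A 307/790 = 38.9% → Variant B
Returning users: Variant B 1216/2962 = 41.1%, Variant A 50/189 = 26.5% → Variant B
Power users: Variant B 81/120 = 67.5%, Variant A 2267/4104 = 55.2% → Variant B
Overall: Variant B 1584/3660 = 43.3%, Variant A 2624/5083 = 51.6% → Variant A
Variant B wins each user group but Variant A wins overall — the comparison reverses. Variant B's views skew toward returning users, which has a lower base rate.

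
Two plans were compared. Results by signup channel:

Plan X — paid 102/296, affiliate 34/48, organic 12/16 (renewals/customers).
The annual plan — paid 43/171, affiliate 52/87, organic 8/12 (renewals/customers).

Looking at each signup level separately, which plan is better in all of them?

Paid: Plan X 102/296 = 34.5%, the annual plan 43/171 = 25.1% → Plan X
Affiliate: Plan X 34/48 = 70.8%, the annual plan 52/87 = 59.8% → Plan X
Organic: Plan X 12/16 = 75.0%, the annual plan 8/12 = 66.7% → Plan X
Plan X has the higher rate in all 3 groups.

Plan X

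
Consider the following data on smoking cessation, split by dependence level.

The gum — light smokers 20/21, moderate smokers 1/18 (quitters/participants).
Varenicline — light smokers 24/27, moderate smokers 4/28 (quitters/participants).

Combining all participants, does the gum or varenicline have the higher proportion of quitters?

the gum

Light smokers: the gum 20/21 = 95.2%, varenicline 24/27 = 88.9% → the gum
Moderate smokers: the gum 1/18 = 5.6%, varenicline 4/28 = 14.3% → varenicline
Overall: the gum 21/39 = 53.8%, varenicline 28/55 = 50.9% → the gum
(Neither sweeps every dependence group, but the gum has the higher pooled rate.)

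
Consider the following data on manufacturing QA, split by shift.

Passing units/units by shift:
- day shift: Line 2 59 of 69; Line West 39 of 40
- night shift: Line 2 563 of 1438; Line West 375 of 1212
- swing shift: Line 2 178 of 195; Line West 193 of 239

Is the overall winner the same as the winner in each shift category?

No

Day shift: Line 2 59/69 = 85.5%, Line West 39/40 = 97.5% → Line West
Night shift: Line 2 563/1438 = 39.2%, Line West 375/1212 = 30.9% → Line 2
Swing shift: Line 2 178/195 = 91.3%, Line West 193/239 = 80.8% → Line 2
Overall: Line 2 800/1702 = 47.0%, Line West 607/1491 = 40.7% → Line 2
Neither sweeps: Line 2 wins 2 of 3 groups, Line West wins 1. Line 2 wins overall but not every group — no Simpson reversal.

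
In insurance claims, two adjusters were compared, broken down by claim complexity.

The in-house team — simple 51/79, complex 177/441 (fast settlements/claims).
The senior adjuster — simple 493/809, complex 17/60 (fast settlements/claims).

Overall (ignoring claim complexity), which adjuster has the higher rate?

Simple: the in-house team 51/79 = 64.6%, the senior adjuster 493/809 = 60.9% → the in-house team
Complex: the in-house team 177/441 = 40.1%, the senior adjuster 17/60 = 28.3% → the in-house team
Overall: the in-house team 228/520 = 43.8%, the senior adjuster 510/869 = 58.7% → the senior adjuster
(The in-house team wins every claim group but the senior adjuster wins overall — the in-house team's claims skew toward the low-rate complex group.)

the senior adjuster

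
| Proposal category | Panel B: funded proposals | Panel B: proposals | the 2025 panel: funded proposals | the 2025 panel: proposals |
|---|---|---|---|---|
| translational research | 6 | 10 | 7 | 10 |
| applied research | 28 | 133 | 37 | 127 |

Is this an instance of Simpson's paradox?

No

Translational research: Panel B 6/10 = 60.0%, the 2025 panel 7/10 = 70.0% → the 2025 panel
Applied research: Panel B 28/133 = 21.1%, the 2025 panel 37/127 = 29.1% → the 2025 panel
Overall: Panel B 34/143 = 23.8%, the 2025 panel 44/137 = 32.1% → the 2025 panel
The 2025 panel wins overall and in every proposal group — no reversal.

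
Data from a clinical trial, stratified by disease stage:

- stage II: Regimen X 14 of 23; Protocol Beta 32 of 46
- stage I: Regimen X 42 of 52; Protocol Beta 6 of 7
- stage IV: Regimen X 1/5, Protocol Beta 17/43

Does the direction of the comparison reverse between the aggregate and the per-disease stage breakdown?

Yes

Stage II: Regimen X 14/23 = 60.9%, Protocol Beta 32/46 = 69.6% → Protocol Beta
Stage I: Regimen X 42/52 = 80.8%, Protocol Beta 6/7 = 85.7% → Protocol Beta
Stage IV: Regimen X 1/5 = 20.0%, Protocol Beta 17/43 = 39.5% → Protocol Beta
Overall: Regimen X 57/80 = 71.2%, Protocol Beta 55/96 = 57.3% → Regimen X
Protocol Beta wins each disease group but Regimen X wins overall — the comparison reverses. Protocol Beta's patients skew toward stage IV, which has a lower base rate.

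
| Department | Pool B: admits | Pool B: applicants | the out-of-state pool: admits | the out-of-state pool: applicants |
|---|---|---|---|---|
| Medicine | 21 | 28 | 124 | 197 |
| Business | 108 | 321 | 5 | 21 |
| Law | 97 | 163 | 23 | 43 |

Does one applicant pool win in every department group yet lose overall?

Yes

Medicine: Pool B 21/28 = 75.0%, the out-of-state pool 124/197 = 62.9% → Pool B
Business: Pool B 108/321 = 33.6%, the out-of-state pool 5/21 = 23.8% → Pool B
Law: Pool B 97/163 = 59.5%, the out-of-state pool 23/43 = 53.5% → Pool B
Overall: Pool B 226/512 = 44.1%, the out-of-state pool 152/261 = 58.2% → the out-of-state pool
Pool B wins each department group but the out-of-state pool wins overall — the comparison reverses. Pool B's applicants skew toward Business, which has a lower base rate.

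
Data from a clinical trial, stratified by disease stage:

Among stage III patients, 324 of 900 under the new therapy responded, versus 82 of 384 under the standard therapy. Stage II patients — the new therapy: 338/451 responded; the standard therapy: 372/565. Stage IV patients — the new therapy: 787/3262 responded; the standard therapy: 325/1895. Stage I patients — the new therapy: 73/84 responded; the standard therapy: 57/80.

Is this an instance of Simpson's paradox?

Stage III: the new therapy 324/900 = 36.0%, the standard therapy 82/384 = 21.4% → the new therapy
Stage II: the new therapy 338/451 = 74.9%, the standard therapy 372/565 = 65.8% → the new therapy
Stage IV: the new therapy 787/3262 = 24.1%, the standard therapy 325/1895 = 17.2% → the new therapy
Stage I: the new therapy 73/84 = 86.9%, the standard therapy 57/80 = 71.2% → the new therapy
Overall: the new therapy 1522/4697 = 32.4%, the standard therapy 836/2924 = 28.6% → the new therapy
The new therapy wins overall and in every disease group — no reversal.

No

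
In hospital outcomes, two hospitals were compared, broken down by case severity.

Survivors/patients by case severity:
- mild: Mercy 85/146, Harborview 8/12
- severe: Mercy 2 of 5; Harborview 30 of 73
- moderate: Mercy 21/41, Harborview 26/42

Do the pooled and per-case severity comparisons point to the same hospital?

No

Mild: Mercy 85/146 = 58.2%, Harborview 8/12 = 66.7% → Harborview
Severe: Mercy 2/5 = 40.0%, Harborview 30/73 = 41.1% → Harborview
Moderate: Mercy 21/41 = 51.2%, Harborview 26/42 = 61.9% → Harborview
Overall: Mercy 108/192 = 56.2%, Harborview 64/127 = 50.4% → Mercy
Harborview wins each case group but Mercy wins overall — the comparison reverses. Harborview's patients skew toward severe, which has a lower base rate.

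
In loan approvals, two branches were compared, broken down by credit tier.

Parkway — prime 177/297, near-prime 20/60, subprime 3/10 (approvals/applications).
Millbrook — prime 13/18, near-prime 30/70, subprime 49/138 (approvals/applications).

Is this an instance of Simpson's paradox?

Prime: Parkway 177/297 = 59.6%, Millbrook 13/18 = 72.2% → Millbrook
Near-prime: Parkway 20/60 = 33.3%, Millbrook 30/70 = 42.9% → Millbrook
Subprime: Parkway 3/10 = 30.0%, Millbrook 49/138 = 35.5% → Millbrook
Overall: Parkway 200/367 = 54.5%, Millbrook 92/226 = 40.7% → Parkway
Millbrook wins each credit group but Parkway wins overall — the comparison reverses. Millbrook's applications skew toward subprime, which has a lower base rate.

Yes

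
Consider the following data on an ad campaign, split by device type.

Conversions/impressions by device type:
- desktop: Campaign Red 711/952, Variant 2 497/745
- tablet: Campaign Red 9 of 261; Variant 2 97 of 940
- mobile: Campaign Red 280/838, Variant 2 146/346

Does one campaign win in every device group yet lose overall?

No

Desktop: Campaign Red 711/952 = 74.7%, Variant 2 497/745 = 66.7% → Campaign Red
Tablet: Campaign Red 9/261 = 3.4%, Variant 2 97/940 = 10.3% → Variant 2
Mobile: Campaign Red 280/838 = 33.4%, Variant 2 146/346 = 42.2% → Variant 2
Overall: Campaign Red 1000/2051 = 48.8%, Variant 2 740/2031 = 36.4% → Campaign Red
Neither sweeps: Campaign Red wins 1 of 3 groups, Variant 2 wins 2. Campaign Red wins overall but not every group — no Simpson reversal.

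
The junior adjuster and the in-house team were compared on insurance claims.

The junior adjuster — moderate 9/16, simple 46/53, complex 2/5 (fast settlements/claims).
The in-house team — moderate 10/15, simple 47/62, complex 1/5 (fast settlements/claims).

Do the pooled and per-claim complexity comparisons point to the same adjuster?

No

Moderate: the junior adjuster 9/16 = 56.2%, the in-house team 10/15 = 66.7% → the in-house team
Simple: the junior adjuster 46/53 = 86.8%, the in-house team 47/62 = 75.8% → the junior adjuster
Complex: the junior adjuster 2/5 = 40.0%, the in-house team 1/5 = 20.0% → the junior adjuster
Overall: the junior adjuster 57/74 = 77.0%, the in-house team 58/82 = 70.7% → the junior adjuster
Neither sweeps: the junior adjuster wins 2 of 3 groups, the in-house team wins 1. The junior adjuster wins overall but not every group — no Simpson reversal.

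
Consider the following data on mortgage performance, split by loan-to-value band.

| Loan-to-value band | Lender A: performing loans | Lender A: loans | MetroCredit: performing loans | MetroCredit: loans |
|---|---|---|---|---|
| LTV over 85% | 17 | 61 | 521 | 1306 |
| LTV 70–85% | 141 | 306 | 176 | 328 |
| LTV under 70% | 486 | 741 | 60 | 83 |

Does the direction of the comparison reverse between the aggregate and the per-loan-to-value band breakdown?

LTV over 85%: Lender A 17/61 = 27.9%, MetroCredit 521/1306 = 39.9% → MetroCredit
LTV 70–85%: Lender A 141/306 = 46.1%, MetroCredit 176/328 = 53.7% → MetroCredit
LTV under 70%: Lender A 486/741 = 65.6%, MetroCredit 60/83 = 72.3% → MetroCredit
Overall: Lender A 644/1108 = 58.1%, MetroCredit 757/1717 = 44.1% → Lender A
MetroCredit wins each loan-to-value group but Lender A wins overall — the comparison reverses. MetroCredit's loans skew toward LTV over 85%, which has a lower base rate.

Yes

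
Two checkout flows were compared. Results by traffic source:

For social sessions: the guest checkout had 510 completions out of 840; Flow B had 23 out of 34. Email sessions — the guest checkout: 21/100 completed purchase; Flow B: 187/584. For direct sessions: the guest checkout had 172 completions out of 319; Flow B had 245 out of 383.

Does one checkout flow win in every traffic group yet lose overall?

Social: the guest checkout 510/840 = 60.7%, Flow B 23/34 = 67.6% → Flow B
Email: the guest checkout 21/100 = 21.0%, Flow B 187/584 = 32.0% → Flow B
Direct: the guest checkout 172/319 = 53.9%, Flow B 245/383 = 64.0% → Flow B
Overall: the guest checkout 703/1259 = 55.8%, Flow B 455/1001 = 45.5% → the guest checkout
Flow B wins each traffic group but the guest checkout wins overall — the comparison reverses. Flow B's sessions skew toward email, which has a lower base rate.

Yes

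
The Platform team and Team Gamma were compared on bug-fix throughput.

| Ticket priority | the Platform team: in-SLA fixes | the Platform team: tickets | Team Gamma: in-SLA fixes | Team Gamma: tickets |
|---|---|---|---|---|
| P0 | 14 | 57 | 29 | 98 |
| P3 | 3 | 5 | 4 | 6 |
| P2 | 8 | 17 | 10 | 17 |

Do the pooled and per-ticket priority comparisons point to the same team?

Yes

P0: the Platform team 14/57 = 24.6%, Team Gamma 29/98 = 29.6% → Team Gamma
P3: the Platform team 3/5 = 60.0%, Team Gamma 4/6 = 66.7% → Team Gamma
P2: the Platform team 8/17 = 47.1%, Team Gamma 10/17 = 58.8% → Team Gamma
Overall: the Platform team 25/79 = 31.6%, Team Gamma 43/121 = 35.5% → Team Gamma
Team Gamma wins overall and in every ticket group — no reversal.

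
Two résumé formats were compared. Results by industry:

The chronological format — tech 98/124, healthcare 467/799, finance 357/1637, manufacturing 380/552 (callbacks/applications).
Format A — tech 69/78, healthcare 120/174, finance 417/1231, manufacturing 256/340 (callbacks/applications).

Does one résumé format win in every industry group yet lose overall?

Tech: the chronological format 98/124 = 79.0%, Format A 69/78 = 88.5% → Format A
Healthcare: the chronological format 467/799 = 58.4%, Format A 120/174 = 69.0% → Format A
Finance: the chronological format 357/1637 = 21.8%, Format A 417/1231 = 33.9% → Format A
Manufacturing: the chronological format 380/552 = 68.8%, Format A 256/340 = 75.3% → Format A
Overall: the chronological format 1302/3112 = 41.8%, Format A 862/1823 = 47.3% → Format A
Format A wins overall and in every industry group — no reversal.

No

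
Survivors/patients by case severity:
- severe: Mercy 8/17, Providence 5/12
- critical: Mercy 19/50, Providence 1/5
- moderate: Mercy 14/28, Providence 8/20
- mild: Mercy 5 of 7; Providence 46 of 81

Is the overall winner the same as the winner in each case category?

Severe: Mercy 8/17 = 47.1%, Providence 5/12 = 41.7% → Mercy
Critical: Mercy 19/50 = 38.0%, Providence 1/5 = 20.0% → Mercy
Moderate: Mercy 14/28 = 50.0%, Providence 8/20 = 40.0% → Mercy
Mild: Mercy 5/7 = 71.4%, Providence 46/81 = 56.8% → Mercy
Overall: Mercy 46/102 = 45.1%, Providence 60/118 = 50.8% → Providence
Mercy wins each case group but Providence wins overall — the comparison reverses. Mercy's patients skew toward critical, which has a lower base rate.

No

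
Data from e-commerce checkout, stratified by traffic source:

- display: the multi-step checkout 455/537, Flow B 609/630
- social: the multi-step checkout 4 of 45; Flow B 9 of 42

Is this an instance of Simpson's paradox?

Display: the multi-step checkout 455/537 = 84.7%, Flow B 609/630 = 96.7% → Flow B
Social: the multi-step checkout 4/45 = 8.9%, Flow B 9/42 = 21.4% → Flow B
Overall: the multi-step checkout 459/582 = 78.9%, Flow B 618/672 = 92.0% → Flow B
Flow B wins overall and in every traffic group — no reversal.

No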